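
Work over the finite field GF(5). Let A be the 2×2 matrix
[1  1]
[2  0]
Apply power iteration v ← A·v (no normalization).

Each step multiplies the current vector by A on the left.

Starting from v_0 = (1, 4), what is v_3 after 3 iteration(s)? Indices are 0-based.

v_0 = (1, 4).
v_1 = A·v_0 = (0, 2).
v_2 = A·v_1 = (2, 0).
v_3 = A·v_2 = (2, 4).

v_3 = (2, 4)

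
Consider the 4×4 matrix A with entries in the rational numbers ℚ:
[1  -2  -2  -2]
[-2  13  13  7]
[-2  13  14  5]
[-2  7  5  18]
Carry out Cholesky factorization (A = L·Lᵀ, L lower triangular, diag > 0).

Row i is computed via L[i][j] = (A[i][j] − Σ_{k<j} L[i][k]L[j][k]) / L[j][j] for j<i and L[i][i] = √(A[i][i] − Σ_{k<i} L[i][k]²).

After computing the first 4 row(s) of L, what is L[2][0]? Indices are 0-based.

Step 1: L[0][0] = √(1) = 1.
  L[1][0] = (-2) / L[0][0] = -2.
Step 2: L[1][1] = √(9) = 3.
  L[2][0] = (-2) / L[0][0] = -2.
  L[2][1] = (9) / L[1][1] = 3.
Step 3: L[2][2] = √(1) = 1.
  L[3][0] = (-2) / L[0][0] = -2.
  L[3][1] = (3) / L[1][1] = 1.
  L[3][2] = (-2) / L[2][2] = -2.
Step 4: L[3][3] = √(9) = 3.

L[2][0] = -2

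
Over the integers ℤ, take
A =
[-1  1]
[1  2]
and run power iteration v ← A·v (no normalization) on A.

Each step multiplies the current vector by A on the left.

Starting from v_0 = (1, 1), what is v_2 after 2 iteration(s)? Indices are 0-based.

v_0 = (1, 1).
v_1 = A·v_0 = (0, 3).
v_2 = A·v_1 = (3, 6).

v_2 = (3, 6)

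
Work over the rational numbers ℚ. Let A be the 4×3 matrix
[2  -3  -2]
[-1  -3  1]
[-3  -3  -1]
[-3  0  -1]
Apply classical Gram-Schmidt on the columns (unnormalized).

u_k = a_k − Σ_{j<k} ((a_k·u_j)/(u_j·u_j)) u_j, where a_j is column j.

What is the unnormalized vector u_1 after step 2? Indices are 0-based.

u_1 = (-81/23, -63/23, -51/23, 18/23)

Step 1: u_0 = a_0 = (2, -1, -3, -3).
Step 2: u_1 = a_1 − (6/23)·u_0 = (-81/23, -63/23, -51/23, 18/23).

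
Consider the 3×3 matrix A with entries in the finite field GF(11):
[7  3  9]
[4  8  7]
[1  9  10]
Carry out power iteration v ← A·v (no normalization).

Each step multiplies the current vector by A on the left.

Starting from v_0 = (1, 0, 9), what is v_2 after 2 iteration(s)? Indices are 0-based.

v_2 = (8, 7, 6)

v_0 = (1, 0, 9).
v_1 = A·v_0 = (0, 1, 3).
v_2 = A·v_1 = (8, 7, 6).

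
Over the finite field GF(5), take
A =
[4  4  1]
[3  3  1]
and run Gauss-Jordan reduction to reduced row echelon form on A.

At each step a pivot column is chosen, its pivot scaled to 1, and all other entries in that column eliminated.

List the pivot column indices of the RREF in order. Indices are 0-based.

pivot(0,0)=4: scale R0 → (1, 1, 4)
  clear (1,0): R1 −= (3)R0 → (0, 0, 4)
col 1: no nonzero at/below row 1; advance.
pivot(1,2)=4: scale R1 → (0, 0, 1)
  clear (0,2): R0 −= (4)R1 → (1, 1, 0)

pivot columns: 0, 2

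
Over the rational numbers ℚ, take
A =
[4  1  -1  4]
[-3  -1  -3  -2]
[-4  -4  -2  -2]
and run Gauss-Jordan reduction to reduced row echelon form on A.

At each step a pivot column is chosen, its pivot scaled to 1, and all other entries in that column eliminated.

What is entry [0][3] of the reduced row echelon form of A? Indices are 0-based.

M[0][3] = 22/21

pivot(0,0)=4: scale R0 → (1, 1/4, -1/4, 1)
  clear (1,0): R1 −= (-3)R0 → (0, -1/4, -15/4, 1)
  clear (2,0): R2 −= (-4)R0 → (0, -3, -3, 2)
pivot(1,1)=-1/4: scale R1 → (0, 1, 15, -4)
  clear (0,1): R0 −= (1/4)R1 → (1, 0, -4, 2)
  clear (2,1): R2 −= (-3)R1 → (0, 0, 42, -10)
pivot(2,2)=42: scale R2 → (0, 0, 1, -5/21)
  clear (0,2): R0 −= (-4)R2 → (1, 0, 0, 22/21)
  clear (1,2): R1 −= (15)R2 → (0, 1, 0, -3/7)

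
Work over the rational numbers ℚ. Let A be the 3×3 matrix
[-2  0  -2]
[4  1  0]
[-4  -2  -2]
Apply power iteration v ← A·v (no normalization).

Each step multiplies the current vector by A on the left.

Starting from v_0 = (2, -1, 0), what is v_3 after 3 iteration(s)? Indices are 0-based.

v_0 = (2, -1, 0).
v_1 = A·v_0 = (-4, 7, -6).
v_2 = A·v_1 = (20, -9, 14).
v_3 = A·v_2 = (-68, 71, -90).

v_3 = (-68, 71, -90)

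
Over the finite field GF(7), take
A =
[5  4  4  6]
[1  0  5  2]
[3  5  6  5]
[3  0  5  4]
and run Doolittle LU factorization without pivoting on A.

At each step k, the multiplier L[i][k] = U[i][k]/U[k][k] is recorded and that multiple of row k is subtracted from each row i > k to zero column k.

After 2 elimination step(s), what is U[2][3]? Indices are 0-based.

Step 1: pivot at (0,0) is 5.
  row1 ← row1 − (3)·row0  ⇒  L[1][0]=3, U row1=(0, 2, 0, 5)
  row2 ← row2 − (2)·row0  ⇒  L[2][0]=2, U row2=(0, 4, 5, 0)
  row3 ← row3 − (2)·row0  ⇒  L[3][0]=2, U row3=(0, 6, 4, 6)
Step 2: pivot at (1,1) is 2.
  row2 ← row2 − (2)·row1  ⇒  L[2][1]=2, U row2=(0, 0, 5, 4)
  row3 ← row3 − (3)·row1  ⇒  L[3][1]=3, U row3=(0, 0, 4, 5)

U[2][3] = 4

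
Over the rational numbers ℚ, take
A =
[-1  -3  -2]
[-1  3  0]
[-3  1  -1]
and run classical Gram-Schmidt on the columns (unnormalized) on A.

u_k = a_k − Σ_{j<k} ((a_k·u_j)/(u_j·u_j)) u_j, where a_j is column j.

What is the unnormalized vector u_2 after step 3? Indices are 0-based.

Step 1: u_0 = a_0 = (-1, -1, -3).
Step 2: u_1 = a_1 − (-3/11)·u_0 = (-36/11, 30/11, 2/11).
Step 3: u_2 = a_2 − (5/11)·u_0 − (7/20)·u_1 = (-2/5, -1/2, 3/10).

u_2 = (-2/5, -1/2, 3/10)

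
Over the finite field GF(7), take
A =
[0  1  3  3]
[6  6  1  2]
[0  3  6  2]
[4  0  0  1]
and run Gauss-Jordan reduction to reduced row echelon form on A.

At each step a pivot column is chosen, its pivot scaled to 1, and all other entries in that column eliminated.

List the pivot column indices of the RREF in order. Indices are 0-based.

[1] R0 <-> R1
[1] R0 /= 6  ⇒  (1, 1, 6, 5)
     R3 -= 4·R0  ⇒  (0, 3, 4, 2)
[2] R1 /= 1  ⇒  (0, 1, 3, 3)
     R0 -= 1·R1  ⇒  (1, 0, 3, 2)
     R2 -= 3·R1  ⇒  (0, 0, 4, 0)
     R3 -= 3·R1  ⇒  (0, 0, 2, 0)
[3] R2 /= 4  ⇒  (0, 0, 1, 0)
     R0 -= 3·R2  ⇒  (1, 0, 0, 2)
     R1 -= 3·R2  ⇒  (0, 1, 0, 3)
     R3 -= 2·R2  ⇒  (0, 0, 0, 0)
column 3 empty below row 3

pivot columns: 0, 1, 2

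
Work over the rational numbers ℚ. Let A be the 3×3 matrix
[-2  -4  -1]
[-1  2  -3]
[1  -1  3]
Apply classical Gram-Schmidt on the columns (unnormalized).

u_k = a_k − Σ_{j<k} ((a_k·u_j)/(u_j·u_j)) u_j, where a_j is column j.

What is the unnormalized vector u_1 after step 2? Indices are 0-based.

u_1 = (-7/3, 17/6, -11/6)

Step 1: u_0 = a_0 = (-2, -1, 1).
Step 2: u_1 = a_1 − (5/6)·u_0 = (-7/3, 17/6, -11/6).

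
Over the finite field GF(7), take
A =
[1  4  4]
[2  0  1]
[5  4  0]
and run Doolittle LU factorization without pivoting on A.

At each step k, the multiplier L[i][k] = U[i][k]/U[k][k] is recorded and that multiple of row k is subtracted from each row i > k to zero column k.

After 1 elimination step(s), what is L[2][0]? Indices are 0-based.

L[2][0] = 5

Step 1: pivot at (0,0) is 1.
  row1 ← row1 − (2)·row0  ⇒  L[1][0]=2, U row1=(0, 6, 0)
  row2 ← row2 − (5)·row0  ⇒  L[2][0]=5, U row2=(0, 5, 1)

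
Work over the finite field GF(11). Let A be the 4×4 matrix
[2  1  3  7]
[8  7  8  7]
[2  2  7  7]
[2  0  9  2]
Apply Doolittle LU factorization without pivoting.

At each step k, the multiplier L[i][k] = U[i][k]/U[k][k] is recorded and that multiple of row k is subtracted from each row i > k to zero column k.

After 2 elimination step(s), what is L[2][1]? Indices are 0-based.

L[2][1] = 4

k=0: U[0][0]=2
  eliminate (1,0): mult=4, new row 1: (0, 3, 7, 1); set L[1][0]=4
  eliminate (2,0): mult=1, new row 2: (0, 1, 4, 0); set L[2][0]=1
  eliminate (3,0): mult=1, new row 3: (0, 10, 6, 6); set L[3][0]=1
k=1: U[1][1]=3
  eliminate (2,1): mult=4, new row 2: (0, 0, 9, 7); set L[2][1]=4
  eliminate (3,1): mult=7, new row 3: (0, 0, 1, 10); set L[3][1]=7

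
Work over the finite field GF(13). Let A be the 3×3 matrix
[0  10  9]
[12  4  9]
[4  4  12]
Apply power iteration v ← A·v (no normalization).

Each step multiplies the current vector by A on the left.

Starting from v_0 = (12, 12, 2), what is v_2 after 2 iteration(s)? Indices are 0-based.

v_2 = (8, 1, 11)

v_0 = (12, 12, 2).
v_1 = A·v_0 = (8, 2, 3).
v_2 = A·v_1 = (8, 1, 11).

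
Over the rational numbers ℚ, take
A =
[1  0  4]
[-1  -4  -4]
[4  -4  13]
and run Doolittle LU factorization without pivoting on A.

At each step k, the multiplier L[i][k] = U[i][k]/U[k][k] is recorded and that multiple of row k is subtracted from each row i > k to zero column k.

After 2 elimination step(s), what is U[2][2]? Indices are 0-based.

k=0: U[0][0]=1
  eliminate (1,0): mult=-1, new row 1: (0, -4, 0); set L[1][0]=-1
  eliminate (2,0): mult=4, new row 2: (0, -4, -3); set L[2][0]=4
k=1: U[1][1]=-4
  eliminate (2,1): mult=1, new row 2: (0, 0, -3); set L[2][1]=1

U[2][2] = -3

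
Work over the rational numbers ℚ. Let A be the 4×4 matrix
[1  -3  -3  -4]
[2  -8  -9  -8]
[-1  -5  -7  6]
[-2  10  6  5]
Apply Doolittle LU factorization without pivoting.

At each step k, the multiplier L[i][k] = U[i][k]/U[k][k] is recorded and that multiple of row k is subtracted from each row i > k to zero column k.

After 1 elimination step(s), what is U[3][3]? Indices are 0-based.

k=0: U[0][0]=1
  eliminate (1,0): mult=2, new row 1: (0, -2, -3, 0); set L[1][0]=2
  eliminate (2,0): mult=-1, new row 2: (0, -8, -10, 2); set L[2][0]=-1
  eliminate (3,0): mult=-2, new row 3: (0, 4, 0, -3); set L[3][0]=-2

U[3][3] = -3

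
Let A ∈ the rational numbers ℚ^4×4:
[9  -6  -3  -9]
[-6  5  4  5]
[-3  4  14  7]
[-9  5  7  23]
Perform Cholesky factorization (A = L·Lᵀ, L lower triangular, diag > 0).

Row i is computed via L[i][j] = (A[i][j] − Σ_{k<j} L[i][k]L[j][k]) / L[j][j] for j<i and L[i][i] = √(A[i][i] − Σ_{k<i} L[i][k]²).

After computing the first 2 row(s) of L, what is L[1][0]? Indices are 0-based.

Step 1: L[0][0] = √(9) = 3.
  L[1][0] = (-6) / L[0][0] = -2.
Step 2: L[1][1] = √(1) = 1.

L[1][0] = -2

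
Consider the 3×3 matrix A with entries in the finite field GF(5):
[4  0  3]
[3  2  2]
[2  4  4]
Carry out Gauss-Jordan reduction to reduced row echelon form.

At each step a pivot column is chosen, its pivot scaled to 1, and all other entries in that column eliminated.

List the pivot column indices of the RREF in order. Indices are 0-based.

step 1: normalize row 0 (÷4) = (1, 0, 2)
  row 1: subtract 3×row0 = (0, 2, 1)
  row 2: subtract 2×row0 = (0, 4, 0)
step 2: normalize row 1 (÷2) = (0, 1, 3)
  row 2: subtract 4×row1 = (0, 0, 3)
step 3: normalize row 2 (÷3) = (0, 0, 1)
  row 0: subtract 2×row2 = (1, 0, 0)
  row 1: subtract 3×row2 = (0, 1, 0)

pivot columns: 0, 1, 2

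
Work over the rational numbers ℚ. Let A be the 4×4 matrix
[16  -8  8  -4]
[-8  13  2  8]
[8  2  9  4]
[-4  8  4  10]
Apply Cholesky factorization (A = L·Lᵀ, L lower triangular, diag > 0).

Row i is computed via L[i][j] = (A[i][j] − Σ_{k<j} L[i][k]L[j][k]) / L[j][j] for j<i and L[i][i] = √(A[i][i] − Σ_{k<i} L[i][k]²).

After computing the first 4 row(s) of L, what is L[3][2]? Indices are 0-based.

L[3][2] = 2

Step 1: L[0][0] = √(16) = 4.
  L[1][0] = (-8) / L[0][0] = -2.
Step 2: L[1][1] = √(9) = 3.
  L[2][0] = (8) / L[0][0] = 2.
  L[2][1] = (6) / L[1][1] = 2.
Step 3: L[2][2] = √(1) = 1.
  L[3][0] = (-4) / L[0][0] = -1.
  L[3][1] = (6) / L[1][1] = 2.
  L[3][2] = (2) / L[2][2] = 2.
Step 4: L[3][3] = √(1) = 1.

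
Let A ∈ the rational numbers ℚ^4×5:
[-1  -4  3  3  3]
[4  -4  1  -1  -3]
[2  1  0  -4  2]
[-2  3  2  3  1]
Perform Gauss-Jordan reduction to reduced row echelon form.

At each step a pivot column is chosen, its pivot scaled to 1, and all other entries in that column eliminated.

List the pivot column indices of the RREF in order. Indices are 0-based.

pivot columns: 0, 1, 2, 3

[1] R0 /= -1  ⇒  (1, 4, -3, -3, -3)
     R1 -= 4·R0  ⇒  (0, -20, 13, 11, 9)
     R2 -= 2·R0  ⇒  (0, -7, 6, 2, 8)
     R3 -= -2·R0  ⇒  (0, 11, -4, -3, -5)
[2] R1 /= -20  ⇒  (0, 1, -13/20, -11/20, -9/20)
     R0 -= 4·R1  ⇒  (1, 0, -2/5, -4/5, -6/5)
     R2 -= -7·R1  ⇒  (0, 0, 29/20, -37/20, 97/20)
     R3 -= 11·R1  ⇒  (0, 0, 63/20, 61/20, -1/20)
[3] R2 /= 29/20  ⇒  (0, 0, 1, -37/29, 97/29)
     R0 -= -2/5·R2  ⇒  (1, 0, 0, -38/29, 4/29)
     R1 -= -13/20·R2  ⇒  (0, 1, 0, -40/29, 50/29)
     R3 -= 63/20·R2  ⇒  (0, 0, 0, 205/29, -307/29)
[4] R3 /= 205/29  ⇒  (0, 0, 0, 1, -307/205)
     R0 -= -38/29·R3  ⇒  (1, 0, 0, 0, -374/205)
     R1 -= -40/29·R3  ⇒  (0, 1, 0, 0, -14/41)
     R2 -= -37/29·R3  ⇒  (0, 0, 1, 0, 294/205)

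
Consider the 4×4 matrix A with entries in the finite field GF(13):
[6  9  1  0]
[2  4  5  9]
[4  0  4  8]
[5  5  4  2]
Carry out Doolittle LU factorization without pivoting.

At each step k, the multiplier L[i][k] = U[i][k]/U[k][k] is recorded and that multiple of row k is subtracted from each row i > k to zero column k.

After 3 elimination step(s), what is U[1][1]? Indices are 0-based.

k=0: U[0][0]=6
  eliminate (1,0): mult=9, new row 1: (0, 1, 9, 9); set L[1][0]=9
  eliminate (2,0): mult=5, new row 2: (0, 7, 12, 8); set L[2][0]=5
  eliminate (3,0): mult=3, new row 3: (0, 4, 1, 2); set L[3][0]=3
k=1: U[1][1]=1
  eliminate (2,1): mult=7, new row 2: (0, 0, 1, 10); set L[2][1]=7
  eliminate (3,1): mult=4, new row 3: (0, 0, 4, 5); set L[3][1]=4
k=2: U[2][2]=1
  eliminate (3,2): mult=4, new row 3: (0, 0, 0, 4); set L[3][2]=4

U[1][1] = 1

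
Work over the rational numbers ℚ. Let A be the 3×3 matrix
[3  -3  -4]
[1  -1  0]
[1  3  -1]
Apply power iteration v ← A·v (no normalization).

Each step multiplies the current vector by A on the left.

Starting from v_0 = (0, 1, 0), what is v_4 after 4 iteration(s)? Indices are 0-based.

v_0 = (0, 1, 0).
v_1 = A·v_0 = (-3, -1, 3).
v_2 = A·v_1 = (-18, -2, -9).
v_3 = A·v_2 = (-12, -16, -15).
v_4 = A·v_3 = (72, 4, -45).

v_4 = (72, 4, -45)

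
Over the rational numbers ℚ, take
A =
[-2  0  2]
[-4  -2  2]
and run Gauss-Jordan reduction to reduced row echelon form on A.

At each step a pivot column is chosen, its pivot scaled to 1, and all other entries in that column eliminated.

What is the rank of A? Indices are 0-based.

rank = 2

pivot(0,0)=-2: scale R0 → (1, 0, -1)
  clear (1,0): R1 −= (-4)R0 → (0, -2, -2)
pivot(1,1)=-2: scale R1 → (0, 1, 1)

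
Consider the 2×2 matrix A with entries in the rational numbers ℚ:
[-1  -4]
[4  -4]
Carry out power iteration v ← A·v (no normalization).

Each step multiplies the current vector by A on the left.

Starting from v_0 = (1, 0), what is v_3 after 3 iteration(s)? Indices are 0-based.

v_0 = (1, 0).
v_1 = A·v_0 = (-1, 4).
v_2 = A·v_1 = (-15, -20).
v_3 = A·v_2 = (95, 20).

v_3 = (95, 20)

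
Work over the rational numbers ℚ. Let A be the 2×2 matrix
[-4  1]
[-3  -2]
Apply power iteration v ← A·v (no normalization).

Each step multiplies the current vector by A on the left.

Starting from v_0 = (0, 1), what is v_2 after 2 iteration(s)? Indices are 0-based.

v_2 = (-6, 1)

v_0 = (0, 1).
v_1 = A·v_0 = (1, -2).
v_2 = A·v_1 = (-6, 1).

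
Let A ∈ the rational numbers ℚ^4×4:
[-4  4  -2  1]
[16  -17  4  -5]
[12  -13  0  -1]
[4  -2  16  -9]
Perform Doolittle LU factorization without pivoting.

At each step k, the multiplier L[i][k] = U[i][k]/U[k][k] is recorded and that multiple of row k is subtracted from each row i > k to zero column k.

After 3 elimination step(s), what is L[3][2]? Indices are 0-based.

L[3][2] = -3

[col 0] pivot -4
  R1 -= -4*R0 → (0, -1, -4, -1)  (L[1][0] := -4)
  R2 -= -3*R0 → (0, -1, -6, 2)  (L[2][0] := -3)
  R3 -= -1*R0 → (0, 2, 14, -8)  (L[3][0] := -1)
[col 1] pivot -1
  R2 -= 1*R1 → (0, 0, -2, 3)  (L[2][1] := 1)
  R3 -= -2*R1 → (0, 0, 6, -10)  (L[3][1] := -2)
[col 2] pivot -2
  R3 -= -3*R2 → (0, 0, 0, -1)  (L[3][2] := -3)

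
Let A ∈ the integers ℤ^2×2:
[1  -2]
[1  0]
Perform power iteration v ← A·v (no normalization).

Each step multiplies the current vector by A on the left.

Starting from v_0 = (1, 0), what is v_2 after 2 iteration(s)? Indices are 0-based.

v_2 = (-1, 1)

v_0 = (1, 0).
v_1 = A·v_0 = (1, 1).
v_2 = A·v_1 = (-1, 1).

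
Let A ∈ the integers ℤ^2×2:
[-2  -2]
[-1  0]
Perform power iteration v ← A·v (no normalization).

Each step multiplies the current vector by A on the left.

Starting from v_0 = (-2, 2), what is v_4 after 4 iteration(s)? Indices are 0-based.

v_4 = (-24, -8)

v_0 = (-2, 2).
v_1 = A·v_0 = (0, 2).
v_2 = A·v_1 = (-4, 0).
v_3 = A·v_2 = (8, 4).
v_4 = A·v_3 = (-24, -8).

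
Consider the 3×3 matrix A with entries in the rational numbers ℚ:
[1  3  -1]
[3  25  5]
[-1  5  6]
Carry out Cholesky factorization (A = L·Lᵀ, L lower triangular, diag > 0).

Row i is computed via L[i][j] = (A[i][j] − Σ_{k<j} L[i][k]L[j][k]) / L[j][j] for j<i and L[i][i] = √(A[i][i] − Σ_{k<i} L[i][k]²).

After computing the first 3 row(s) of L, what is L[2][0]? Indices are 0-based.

Step 1: L[0][0] = √(1) = 1.
  L[1][0] = (3) / L[0][0] = 3.
Step 2: L[1][1] = √(16) = 4.
  L[2][0] = (-1) / L[0][0] = -1.
  L[2][1] = (8) / L[1][1] = 2.
Step 3: L[2][2] = √(1) = 1.

L[2][0] = -1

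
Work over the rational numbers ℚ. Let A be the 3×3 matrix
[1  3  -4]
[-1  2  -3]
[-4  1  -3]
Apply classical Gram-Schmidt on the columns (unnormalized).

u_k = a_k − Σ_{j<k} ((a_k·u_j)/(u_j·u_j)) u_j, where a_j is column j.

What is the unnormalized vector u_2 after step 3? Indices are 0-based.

Step 1: u_0 = a_0 = (1, -1, -4).
Step 2: u_1 = a_1 − (-1/6)·u_0 = (19/6, 11/6, 1/3).
Step 3: u_2 = a_2 − (11/18)·u_0 − (-115/81)·u_1 = (-28/243, 52/243, -20/243).

u_2 = (-28/243, 52/243, -20/243)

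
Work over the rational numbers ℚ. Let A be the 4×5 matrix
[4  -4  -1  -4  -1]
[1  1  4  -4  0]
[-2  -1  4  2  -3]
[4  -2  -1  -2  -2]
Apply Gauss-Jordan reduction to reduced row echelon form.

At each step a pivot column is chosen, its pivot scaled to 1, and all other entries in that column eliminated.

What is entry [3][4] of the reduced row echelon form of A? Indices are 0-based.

[1] R0 /= 4  ⇒  (1, -1, -1/4, -1, -1/4)
     R1 -= 1·R0  ⇒  (0, 2, 17/4, -3, 1/4)
     R2 -= -2·R0  ⇒  (0, -3, 7/2, 0, -7/2)
     R3 -= 4·R0  ⇒  (0, 2, 0, 2, -1)
[2] R1 /= 2  ⇒  (0, 1, 17/8, -3/2, 1/8)
     R0 -= -1·R1  ⇒  (1, 0, 15/8, -5/2, -1/8)
     R2 -= -3·R1  ⇒  (0, 0, 79/8, -9/2, -25/8)
     R3 -= 2·R1  ⇒  (0, 0, -17/4, 5, -5/4)
[3] R2 /= 79/8  ⇒  (0, 0, 1, -36/79, -25/79)
     R0 -= 15/8·R2  ⇒  (1, 0, 0, -130/79, 37/79)
     R1 -= 17/8·R2  ⇒  (0, 1, 0, -42/79, 63/79)
     R3 -= -17/4·R2  ⇒  (0, 0, 0, 242/79, -205/79)
[4] R3 /= 242/79  ⇒  (0, 0, 0, 1, -205/242)
     R0 -= -130/79·R3  ⇒  (1, 0, 0, 0, -112/121)
     R1 -= -42/79·R3  ⇒  (0, 1, 0, 0, 42/121)
     R2 -= -36/79·R3  ⇒  (0, 0, 1, 0, -85/121)

M[3][4] = -205/242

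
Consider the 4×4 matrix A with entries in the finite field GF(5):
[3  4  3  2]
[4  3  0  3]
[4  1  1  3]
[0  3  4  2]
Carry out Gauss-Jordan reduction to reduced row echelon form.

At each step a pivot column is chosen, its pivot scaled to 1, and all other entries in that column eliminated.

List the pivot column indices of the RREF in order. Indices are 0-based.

pivot(0,0)=3: scale R0 → (1, 3, 1, 4)
  clear (1,0): R1 −= (4)R0 → (0, 1, 1, 2)
  clear (2,0): R2 −= (4)R0 → (0, 4, 2, 2)
pivot(1,1)=1: scale R1 → (0, 1, 1, 2)
  clear (0,1): R0 −= (3)R1 → (1, 0, 3, 3)
  clear (2,1): R2 −= (4)R1 → (0, 0, 3, 4)
  clear (3,1): R3 −= (3)R1 → (0, 0, 1, 1)
pivot(2,2)=3: scale R2 → (0, 0, 1, 3)
  clear (0,2): R0 −= (3)R2 → (1, 0, 0, 4)
  clear (1,2): R1 −= (1)R2 → (0, 1, 0, 4)
  clear (3,2): R3 −= (1)R2 → (0, 0, 0, 3)
pivot(3,3)=3: scale R3 → (0, 0, 0, 1)
  clear (0,3): R0 −= (4)R3 → (1, 0, 0, 0)
  clear (1,3): R1 −= (4)R3 → (0, 1, 0, 0)
  clear (2,3): R2 −= (3)R3 → (0, 0, 1, 0)

pivot columns: 0, 1, 2, 3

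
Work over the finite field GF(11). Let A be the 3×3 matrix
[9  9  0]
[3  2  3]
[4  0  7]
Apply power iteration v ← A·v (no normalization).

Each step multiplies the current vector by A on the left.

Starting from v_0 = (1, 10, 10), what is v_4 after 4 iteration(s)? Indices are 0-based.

v_4 = (8, 2, 2)

v_0 = (1, 10, 10).
v_1 = A·v_0 = (0, 9, 8).
v_2 = A·v_1 = (4, 9, 1).
v_3 = A·v_2 = (7, 0, 1).
v_4 = A·v_3 = (8, 2, 2).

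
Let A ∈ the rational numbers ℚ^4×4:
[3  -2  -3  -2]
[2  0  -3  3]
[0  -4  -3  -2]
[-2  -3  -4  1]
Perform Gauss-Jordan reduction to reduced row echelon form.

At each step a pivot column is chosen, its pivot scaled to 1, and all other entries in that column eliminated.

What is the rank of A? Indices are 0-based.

[1] R0 /= 3  ⇒  (1, -2/3, -1, -2/3)
     R1 -= 2·R0  ⇒  (0, 4/3, -1, 13/3)
     R3 -= -2·R0  ⇒  (0, -13/3, -6, -1/3)
[2] R1 /= 4/3  ⇒  (0, 1, -3/4, 13/4)
     R0 -= -2/3·R1  ⇒  (1, 0, -3/2, 3/2)
     R2 -= -4·R1  ⇒  (0, 0, -6, 11)
     R3 -= -13/3·R1  ⇒  (0, 0, -37/4, 55/4)
[3] R2 /= -6  ⇒  (0, 0, 1, -11/6)
     R0 -= -3/2·R2  ⇒  (1, 0, 0, -5/4)
     R1 -= -3/4·R2  ⇒  (0, 1, 0, 15/8)
     R3 -= -37/4·R2  ⇒  (0, 0, 0, -77/24)
[4] R3 /= -77/24  ⇒  (0, 0, 0, 1)
     R0 -= -5/4·R3  ⇒  (1, 0, 0, 0)
     R1 -= 15/8·R3  ⇒  (0, 1, 0, 0)
     R2 -= -11/6·R3  ⇒  (0, 0, 1, 0)

rank = 4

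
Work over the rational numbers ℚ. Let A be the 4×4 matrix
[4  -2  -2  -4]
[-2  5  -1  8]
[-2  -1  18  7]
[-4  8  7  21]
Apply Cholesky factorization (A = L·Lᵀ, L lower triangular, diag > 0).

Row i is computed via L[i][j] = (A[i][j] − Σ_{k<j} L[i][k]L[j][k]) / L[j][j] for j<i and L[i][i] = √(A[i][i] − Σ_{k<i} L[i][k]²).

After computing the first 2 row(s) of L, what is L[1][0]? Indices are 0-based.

Step 1: L[0][0] = √(4) = 2.
  L[1][0] = (-2) / L[0][0] = -1.
Step 2: L[1][1] = √(4) = 2.

L[1][0] = -1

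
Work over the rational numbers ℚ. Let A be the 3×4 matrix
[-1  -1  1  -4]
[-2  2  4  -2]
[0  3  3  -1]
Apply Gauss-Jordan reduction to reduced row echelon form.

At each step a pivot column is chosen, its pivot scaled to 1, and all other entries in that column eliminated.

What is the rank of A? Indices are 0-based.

[1] R0 /= -1  ⇒  (1, 1, -1, 4)
     R1 -= -2·R0  ⇒  (0, 4, 2, 6)
[2] R1 /= 4  ⇒  (0, 1, 1/2, 3/2)
     R0 -= 1·R1  ⇒  (1, 0, -3/2, 5/2)
     R2 -= 3·R1  ⇒  (0, 0, 3/2, -11/2)
[3] R2 /= 3/2  ⇒  (0, 0, 1, -11/3)
     R0 -= -3/2·R2  ⇒  (1, 0, 0, -3)
     R1 -= 1/2·R2  ⇒  (0, 1, 0, 10/3)

rank = 3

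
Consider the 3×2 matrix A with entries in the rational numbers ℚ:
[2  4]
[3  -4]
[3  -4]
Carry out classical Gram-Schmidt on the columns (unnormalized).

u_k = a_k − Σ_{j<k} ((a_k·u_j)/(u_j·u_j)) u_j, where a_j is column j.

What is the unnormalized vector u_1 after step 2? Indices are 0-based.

u_1 = (60/11, -20/11, -20/11)

Step 1: u_0 = a_0 = (2, 3, 3).
Step 2: u_1 = a_1 − (-8/11)·u_0 = (60/11, -20/11, -20/11).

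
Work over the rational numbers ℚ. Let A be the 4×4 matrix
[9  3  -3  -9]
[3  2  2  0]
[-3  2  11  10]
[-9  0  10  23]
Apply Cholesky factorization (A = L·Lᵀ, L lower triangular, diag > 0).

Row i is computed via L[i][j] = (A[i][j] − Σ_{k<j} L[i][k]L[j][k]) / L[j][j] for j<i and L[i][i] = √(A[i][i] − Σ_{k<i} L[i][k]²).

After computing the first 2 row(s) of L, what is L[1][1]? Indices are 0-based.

L[1][1] = 1

Step 1: L[0][0] = √(9) = 3.
  L[1][0] = (3) / L[0][0] = 1.
Step 2: L[1][1] = √(1) = 1.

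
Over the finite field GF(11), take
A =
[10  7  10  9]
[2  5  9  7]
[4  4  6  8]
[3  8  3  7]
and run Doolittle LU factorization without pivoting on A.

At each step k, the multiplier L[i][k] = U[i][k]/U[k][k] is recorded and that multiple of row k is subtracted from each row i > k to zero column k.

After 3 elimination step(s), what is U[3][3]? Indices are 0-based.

U[3][3] = 3

k=0: U[0][0]=10
  eliminate (1,0): mult=9, new row 1: (0, 8, 7, 3); set L[1][0]=9
  eliminate (2,0): mult=7, new row 2: (0, 10, 2, 0); set L[2][0]=7
  eliminate (3,0): mult=8, new row 3: (0, 7, 0, 1); set L[3][0]=8
k=1: U[1][1]=8
  eliminate (2,1): mult=4, new row 2: (0, 0, 7, 10); set L[2][1]=4
  eliminate (3,1): mult=5, new row 3: (0, 0, 9, 8); set L[3][1]=5
k=2: U[2][2]=7
  eliminate (3,2): mult=6, new row 3: (0, 0, 0, 3); set L[3][2]=6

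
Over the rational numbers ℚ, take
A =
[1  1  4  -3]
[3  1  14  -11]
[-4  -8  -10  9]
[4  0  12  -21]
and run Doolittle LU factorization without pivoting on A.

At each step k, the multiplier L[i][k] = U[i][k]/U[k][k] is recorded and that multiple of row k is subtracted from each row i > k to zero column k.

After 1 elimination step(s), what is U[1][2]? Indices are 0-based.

k=0: U[0][0]=1
  eliminate (1,0): mult=3, new row 1: (0, -2, 2, -2); set L[1][0]=3
  eliminate (2,0): mult=-4, new row 2: (0, -4, 6, -3); set L[2][0]=-4
  eliminate (3,0): mult=4, new row 3: (0, -4, -4, -9); set L[3][0]=4

U[1][2] = 2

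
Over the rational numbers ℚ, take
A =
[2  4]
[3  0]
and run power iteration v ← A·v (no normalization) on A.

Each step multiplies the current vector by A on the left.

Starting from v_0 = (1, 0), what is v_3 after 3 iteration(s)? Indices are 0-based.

v_0 = (1, 0).
v_1 = A·v_0 = (2, 3).
v_2 = A·v_1 = (16, 6).
v_3 = A·v_2 = (56, 48).

v_3 = (56, 48)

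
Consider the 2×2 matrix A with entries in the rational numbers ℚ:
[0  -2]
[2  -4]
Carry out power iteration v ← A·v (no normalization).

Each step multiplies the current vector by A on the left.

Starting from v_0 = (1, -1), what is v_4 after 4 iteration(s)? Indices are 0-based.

v_0 = (1, -1).
v_1 = A·v_0 = (2, 6).
v_2 = A·v_1 = (-12, -20).
v_3 = A·v_2 = (40, 56).
v_4 = A·v_3 = (-112, -144).

v_4 = (-112, -144)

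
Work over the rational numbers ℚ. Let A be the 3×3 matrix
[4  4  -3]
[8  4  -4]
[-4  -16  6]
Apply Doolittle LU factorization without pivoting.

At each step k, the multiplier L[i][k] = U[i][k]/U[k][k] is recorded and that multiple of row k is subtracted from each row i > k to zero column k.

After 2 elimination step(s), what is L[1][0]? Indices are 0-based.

[col 0] pivot 4
  R1 -= 2*R0 → (0, -4, 2)  (L[1][0] := 2)
  R2 -= -1*R0 → (0, -12, 3)  (L[2][0] := -1)
[col 1] pivot -4
  R2 -= 3*R1 → (0, 0, -3)  (L[2][1] := 3)

L[1][0] = 2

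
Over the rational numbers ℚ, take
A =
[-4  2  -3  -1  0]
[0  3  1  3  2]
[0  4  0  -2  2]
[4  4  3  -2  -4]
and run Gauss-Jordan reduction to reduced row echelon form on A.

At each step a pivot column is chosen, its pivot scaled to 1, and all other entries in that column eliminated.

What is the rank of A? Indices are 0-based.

rank = 4

[1] R0 /= -4  ⇒  (1, -1/2, 3/4, 1/4, 0)
     R3 -= 4·R0  ⇒  (0, 6, 0, -3, -4)
[2] R1 /= 3  ⇒  (0, 1, 1/3, 1, 2/3)
     R0 -= -1/2·R1  ⇒  (1, 0, 11/12, 3/4, 1/3)
     R2 -= 4·R1  ⇒  (0, 0, -4/3, -6, -2/3)
     R3 -= 6·R1  ⇒  (0, 0, -2, -9, -8)
[3] R2 /= -4/3  ⇒  (0, 0, 1, 9/2, 1/2)
     R0 -= 11/12·R2  ⇒  (1, 0, 0, -27/8, -1/8)
     R1 -= 1/3·R2  ⇒  (0, 1, 0, -1/2, 1/2)
     R3 -= -2·R2  ⇒  (0, 0, 0, 0, -7)
column 3 empty below row 3
[4] R3 /= -7  ⇒  (0, 0, 0, 0, 1)
     R0 -= -1/8·R3  ⇒  (1, 0, 0, -27/8, 0)
     R1 -= 1/2·R3  ⇒  (0, 1, 0, -1/2, 0)
     R2 -= 1/2·R3  ⇒  (0, 0, 1, 9/2, 0)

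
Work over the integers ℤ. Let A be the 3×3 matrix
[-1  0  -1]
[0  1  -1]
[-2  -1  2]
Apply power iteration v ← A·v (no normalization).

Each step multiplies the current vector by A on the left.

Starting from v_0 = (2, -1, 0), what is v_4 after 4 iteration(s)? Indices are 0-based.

v_0 = (2, -1, 0).
v_1 = A·v_0 = (-2, -1, -3).
v_2 = A·v_1 = (5, 2, -1).
v_3 = A·v_2 = (-4, 3, -14).
v_4 = A·v_3 = (18, 17, -23).

v_4 = (18, 17, -23)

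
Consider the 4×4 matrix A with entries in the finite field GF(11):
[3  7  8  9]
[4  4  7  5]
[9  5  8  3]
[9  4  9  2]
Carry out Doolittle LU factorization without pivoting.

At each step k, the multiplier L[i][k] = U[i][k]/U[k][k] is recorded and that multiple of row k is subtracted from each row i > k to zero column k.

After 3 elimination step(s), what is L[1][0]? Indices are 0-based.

k=0: U[0][0]=3
  eliminate (1,0): mult=5, new row 1: (0, 2, 0, 4); set L[1][0]=5
  eliminate (2,0): mult=3, new row 2: (0, 6, 6, 9); set L[2][0]=3
  eliminate (3,0): mult=3, new row 3: (0, 5, 7, 8); set L[3][0]=3
k=1: U[1][1]=2
  eliminate (2,1): mult=3, new row 2: (0, 0, 6, 8); set L[2][1]=3
  eliminate (3,1): mult=8, new row 3: (0, 0, 7, 9); set L[3][1]=8
k=2: U[2][2]=6
  eliminate (3,2): mult=3, new row 3: (0, 0, 0, 7); set L[3][2]=3

L[1][0] = 5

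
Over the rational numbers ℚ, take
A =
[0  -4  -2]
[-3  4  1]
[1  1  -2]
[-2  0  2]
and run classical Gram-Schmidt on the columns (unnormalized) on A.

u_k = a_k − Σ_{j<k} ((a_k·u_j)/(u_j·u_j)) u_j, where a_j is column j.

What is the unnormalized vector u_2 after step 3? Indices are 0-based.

Step 1: u_0 = a_0 = (0, -3, 1, -2).
Step 2: u_1 = a_1 − (-11/14)·u_0 = (-4, 23/14, 25/14, -11/7).
Step 3: u_2 = a_2 − (-9/14)·u_0 − (41/341)·u_1 = (-518/341, -384/341, -536/341, 28/31).

u_2 = (-518/341, -384/341, -536/341, 28/31)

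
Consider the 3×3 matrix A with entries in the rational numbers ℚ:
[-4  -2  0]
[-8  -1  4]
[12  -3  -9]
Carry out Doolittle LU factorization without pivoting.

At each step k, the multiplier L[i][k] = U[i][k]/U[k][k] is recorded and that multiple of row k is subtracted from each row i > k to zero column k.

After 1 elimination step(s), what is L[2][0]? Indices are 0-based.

L[2][0] = -3

[col 0] pivot -4
  R1 -= 2*R0 → (0, 3, 4)  (L[1][0] := 2)
  R2 -= -3*R0 → (0, -9, -9)  (L[2][0] := -3)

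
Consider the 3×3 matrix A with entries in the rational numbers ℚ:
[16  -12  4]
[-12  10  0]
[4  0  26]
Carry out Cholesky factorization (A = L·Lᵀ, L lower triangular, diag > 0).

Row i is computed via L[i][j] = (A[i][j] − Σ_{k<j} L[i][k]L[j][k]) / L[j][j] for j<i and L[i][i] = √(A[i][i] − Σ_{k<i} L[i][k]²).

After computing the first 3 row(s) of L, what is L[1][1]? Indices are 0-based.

L[1][1] = 1

Step 1: L[0][0] = √(16) = 4.
  L[1][0] = (-12) / L[0][0] = -3.
Step 2: L[1][1] = √(1) = 1.
  L[2][0] = (4) / L[0][0] = 1.
  L[2][1] = (3) / L[1][1] = 3.
Step 3: L[2][2] = √(16) = 4.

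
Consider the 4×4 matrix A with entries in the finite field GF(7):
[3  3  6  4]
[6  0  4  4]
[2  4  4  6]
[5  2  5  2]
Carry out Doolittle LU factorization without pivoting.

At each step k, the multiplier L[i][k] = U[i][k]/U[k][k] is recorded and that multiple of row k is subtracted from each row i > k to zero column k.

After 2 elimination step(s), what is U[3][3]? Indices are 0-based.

Step 1: pivot at (0,0) is 3.
  row1 ← row1 − (2)·row0  ⇒  L[1][0]=2, U row1=(0, 1, 6, 3)
  row2 ← row2 − (3)·row0  ⇒  L[2][0]=3, U row2=(0, 2, 0, 1)
  row3 ← row3 − (4)·row0  ⇒  L[3][0]=4, U row3=(0, 4, 2, 0)
Step 2: pivot at (1,1) is 1.
  row2 ← row2 − (2)·row1  ⇒  L[2][1]=2, U row2=(0, 0, 2, 2)
  row3 ← row3 − (4)·row1  ⇒  L[3][1]=4, U row3=(0, 0, 6, 2)

U[3][3] = 2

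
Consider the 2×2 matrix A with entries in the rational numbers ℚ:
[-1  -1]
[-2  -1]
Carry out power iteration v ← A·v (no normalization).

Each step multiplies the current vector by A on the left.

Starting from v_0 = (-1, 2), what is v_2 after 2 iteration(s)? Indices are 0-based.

v_2 = (1, 2)

v_0 = (-1, 2).
v_1 = A·v_0 = (-1, 0).
v_2 = A·v_1 = (1, 2).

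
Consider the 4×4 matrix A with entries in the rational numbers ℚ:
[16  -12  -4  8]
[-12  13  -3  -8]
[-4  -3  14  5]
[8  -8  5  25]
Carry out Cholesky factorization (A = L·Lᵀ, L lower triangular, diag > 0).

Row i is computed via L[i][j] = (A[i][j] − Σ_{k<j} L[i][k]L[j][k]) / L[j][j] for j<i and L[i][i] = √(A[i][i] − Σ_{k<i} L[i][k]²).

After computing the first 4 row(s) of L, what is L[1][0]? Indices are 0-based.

Step 1: L[0][0] = √(16) = 4.
  L[1][0] = (-12) / L[0][0] = -3.
Step 2: L[1][1] = √(4) = 2.
  L[2][0] = (-4) / L[0][0] = -1.
  L[2][1] = (-6) / L[1][1] = -3.
Step 3: L[2][2] = √(4) = 2.
  L[3][0] = (8) / L[0][0] = 2.
  L[3][1] = (-2) / L[1][1] = -1.
  L[3][2] = (4) / L[2][2] = 2.
Step 4: L[3][3] = √(16) = 4.

L[1][0] = -3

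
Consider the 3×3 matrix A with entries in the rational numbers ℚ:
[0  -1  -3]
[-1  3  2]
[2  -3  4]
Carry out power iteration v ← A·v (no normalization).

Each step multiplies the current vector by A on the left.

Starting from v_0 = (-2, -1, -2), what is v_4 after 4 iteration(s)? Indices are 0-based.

v_0 = (-2, -1, -2).
v_1 = A·v_0 = (7, -5, -9).
v_2 = A·v_1 = (32, -40, -7).
v_3 = A·v_2 = (61, -166, 156).
v_4 = A·v_3 = (-302, -247, 1244).

v_4 = (-302, -247, 1244)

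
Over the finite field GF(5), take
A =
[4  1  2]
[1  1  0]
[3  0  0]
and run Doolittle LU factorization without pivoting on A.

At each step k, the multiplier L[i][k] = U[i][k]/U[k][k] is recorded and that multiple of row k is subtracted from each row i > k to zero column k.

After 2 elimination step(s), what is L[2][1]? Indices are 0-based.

L[2][1] = 4

k=0: U[0][0]=4
  eliminate (1,0): mult=4, new row 1: (0, 2, 2); set L[1][0]=4
  eliminate (2,0): mult=2, new row 2: (0, 3, 1); set L[2][0]=2
k=1: U[1][1]=2
  eliminate (2,1): mult=4, new row 2: (0, 0, 3); set L[2][1]=4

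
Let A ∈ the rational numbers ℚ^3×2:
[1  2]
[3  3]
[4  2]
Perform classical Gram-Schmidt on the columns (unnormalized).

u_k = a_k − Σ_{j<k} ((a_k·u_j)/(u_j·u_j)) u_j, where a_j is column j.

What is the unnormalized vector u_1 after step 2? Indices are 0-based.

Step 1: u_0 = a_0 = (1, 3, 4).
Step 2: u_1 = a_1 − (19/26)·u_0 = (33/26, 21/26, -12/13).

u_1 = (33/26, 21/26, -12/13)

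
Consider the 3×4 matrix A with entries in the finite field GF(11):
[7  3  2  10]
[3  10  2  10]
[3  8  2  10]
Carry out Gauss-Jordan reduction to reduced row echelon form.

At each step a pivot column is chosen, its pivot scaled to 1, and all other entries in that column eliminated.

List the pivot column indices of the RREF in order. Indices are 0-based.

pivot columns: 0, 1, 2

step 1: normalize row 0 (÷7) = (1, 2, 5, 3)
  row 1: subtract 3×row0 = (0, 4, 9, 1)
  row 2: subtract 3×row0 = (0, 2, 9, 1)
step 2: normalize row 1 (÷4) = (0, 1, 5, 3)
  row 0: subtract 2×row1 = (1, 0, 6, 8)
  row 2: subtract 2×row1 = (0, 0, 10, 6)
step 3: normalize row 2 (÷10) = (0, 0, 1, 5)
  row 0: subtract 6×row2 = (1, 0, 0, 0)
  row 1: subtract 5×row2 = (0, 1, 0, 0)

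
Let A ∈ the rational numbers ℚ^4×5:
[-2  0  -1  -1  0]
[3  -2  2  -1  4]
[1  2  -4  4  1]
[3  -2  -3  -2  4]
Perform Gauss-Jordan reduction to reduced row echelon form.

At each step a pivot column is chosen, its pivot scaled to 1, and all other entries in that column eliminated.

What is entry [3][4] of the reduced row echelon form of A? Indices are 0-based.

pivot(0,0)=-2: scale R0 → (1, 0, 1/2, 1/2, 0)
  clear (1,0): R1 −= (3)R0 → (0, -2, 1/2, -5/2, 4)
  clear (2,0): R2 −= (1)R0 → (0, 2, -9/2, 7/2, 1)
  clear (3,0): R3 −= (3)R0 → (0, -2, -9/2, -7/2, 4)
pivot(1,1)=-2: scale R1 → (0, 1, -1/4, 5/4, -2)
  clear (2,1): R2 −= (2)R1 → (0, 0, -4, 1, 5)
  clear (3,1): R3 −= (-2)R1 → (0, 0, -5, -1, 0)
pivot(2,2)=-4: scale R2 → (0, 0, 1, -1/4, -5/4)
  clear (0,2): R0 −= (1/2)R2 → (1, 0, 0, 5/8, 5/8)
  clear (1,2): R1 −= (-1/4)R2 → (0, 1, 0, 19/16, -37/16)
  clear (3,2): R3 −= (-5)R2 → (0, 0, 0, -9/4, -25/4)
pivot(3,3)=-9/4: scale R3 → (0, 0, 0, 1, 25/9)
  clear (0,3): R0 −= (5/8)R3 → (1, 0, 0, 0, -10/9)
  clear (1,3): R1 −= (19/16)R3 → (0, 1, 0, 0, -101/18)
  clear (2,3): R2 −= (-1/4)R3 → (0, 0, 1, 0, -5/9)

M[3][4] = 25/9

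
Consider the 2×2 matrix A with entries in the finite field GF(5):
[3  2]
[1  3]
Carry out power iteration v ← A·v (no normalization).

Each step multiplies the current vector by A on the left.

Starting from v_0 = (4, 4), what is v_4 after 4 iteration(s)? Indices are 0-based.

v_4 = (3, 0)

v_0 = (4, 4).
v_1 = A·v_0 = (0, 1).
v_2 = A·v_1 = (2, 3).
v_3 = A·v_2 = (2, 1).
v_4 = A·v_3 = (3, 0).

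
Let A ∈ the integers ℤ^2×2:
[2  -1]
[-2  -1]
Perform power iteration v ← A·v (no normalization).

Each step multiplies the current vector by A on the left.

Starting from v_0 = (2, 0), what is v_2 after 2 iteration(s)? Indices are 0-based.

v_2 = (12, -4)

v_0 = (2, 0).
v_1 = A·v_0 = (4, -4).
v_2 = A·v_1 = (12, -4).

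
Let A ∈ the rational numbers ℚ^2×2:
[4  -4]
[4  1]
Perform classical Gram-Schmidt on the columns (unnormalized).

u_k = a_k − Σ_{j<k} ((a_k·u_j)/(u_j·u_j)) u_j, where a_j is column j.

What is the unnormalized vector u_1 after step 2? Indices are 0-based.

Step 1: u_0 = a_0 = (4, 4).
Step 2: u_1 = a_1 − (-3/8)·u_0 = (-5/2, 5/2).

u_1 = (-5/2, 5/2)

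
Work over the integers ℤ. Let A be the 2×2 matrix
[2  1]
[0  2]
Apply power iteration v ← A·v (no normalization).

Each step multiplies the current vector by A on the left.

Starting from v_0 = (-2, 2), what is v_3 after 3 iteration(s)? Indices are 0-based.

v_0 = (-2, 2).
v_1 = A·v_0 = (-2, 4).
v_2 = A·v_1 = (0, 8).
v_3 = A·v_2 = (8, 16).

v_3 = (8, 16)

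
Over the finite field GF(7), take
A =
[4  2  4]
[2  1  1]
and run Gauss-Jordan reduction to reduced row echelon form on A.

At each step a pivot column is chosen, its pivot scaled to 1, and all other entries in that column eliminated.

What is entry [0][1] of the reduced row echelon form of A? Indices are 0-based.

M[0][1] = 4

pivot(0,0)=4: scale R0 → (1, 4, 1)
  clear (1,0): R1 −= (2)R0 → (0, 0, 6)
col 1: no nonzero at/below row 1; advance.
pivot(1,2)=6: scale R1 → (0, 0, 1)
  clear (0,2): R0 −= (1)R1 → (1, 4, 0)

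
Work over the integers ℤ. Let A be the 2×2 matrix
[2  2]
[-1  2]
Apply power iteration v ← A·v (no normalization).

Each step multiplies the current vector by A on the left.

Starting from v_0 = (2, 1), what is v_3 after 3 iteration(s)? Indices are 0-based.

v_0 = (2, 1).
v_1 = A·v_0 = (6, 0).
v_2 = A·v_1 = (12, -6).
v_3 = A·v_2 = (12, -24).

v_3 = (12, -24)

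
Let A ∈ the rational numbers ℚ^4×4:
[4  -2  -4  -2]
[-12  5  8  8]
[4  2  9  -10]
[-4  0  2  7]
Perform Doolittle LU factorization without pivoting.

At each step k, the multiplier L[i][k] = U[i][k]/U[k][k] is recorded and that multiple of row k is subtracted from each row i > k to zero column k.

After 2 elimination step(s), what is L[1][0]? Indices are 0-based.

[col 0] pivot 4
  R1 -= -3*R0 → (0, -1, -4, 2)  (L[1][0] := -3)
  R2 -= 1*R0 → (0, 4, 13, -8)  (L[2][0] := 1)
  R3 -= -1*R0 → (0, -2, -2, 5)  (L[3][0] := -1)
[col 1] pivot -1
  R2 -= -4*R1 → (0, 0, -3, 0)  (L[2][1] := -4)
  R3 -= 2*R1 → (0, 0, 6, 1)  (L[3][1] := 2)

L[1][0] = -3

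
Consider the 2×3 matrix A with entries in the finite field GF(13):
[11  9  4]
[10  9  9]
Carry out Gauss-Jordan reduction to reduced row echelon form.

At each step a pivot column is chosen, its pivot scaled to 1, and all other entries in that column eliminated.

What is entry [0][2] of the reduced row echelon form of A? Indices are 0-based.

step 1: normalize row 0 (÷11) = (1, 2, 11)
  row 1: subtract 10×row0 = (0, 2, 3)
step 2: normalize row 1 (÷2) = (0, 1, 8)
  row 0: subtract 2×row1 = (1, 0, 8)

M[0][2] = 8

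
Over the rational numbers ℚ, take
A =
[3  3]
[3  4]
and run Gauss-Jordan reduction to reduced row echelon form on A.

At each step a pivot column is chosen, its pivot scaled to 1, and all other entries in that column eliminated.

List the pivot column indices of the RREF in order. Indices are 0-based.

pivot columns: 0, 1

pivot(0,0)=3: scale R0 → (1, 1)
  clear (1,0): R1 −= (3)R0 → (0, 1)
pivot(1,1)=1: scale R1 → (0, 1)
  clear (0,1): R0 −= (1)R1 → (1, 0)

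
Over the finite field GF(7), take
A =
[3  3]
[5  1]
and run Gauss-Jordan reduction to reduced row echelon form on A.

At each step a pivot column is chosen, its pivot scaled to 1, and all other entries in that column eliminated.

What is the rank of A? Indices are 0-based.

[1] R0 /= 3  ⇒  (1, 1)
     R1 -= 5·R0  ⇒  (0, 3)
[2] R1 /= 3  ⇒  (0, 1)
     R0 -= 1·R1  ⇒  (1, 0)

rank = 2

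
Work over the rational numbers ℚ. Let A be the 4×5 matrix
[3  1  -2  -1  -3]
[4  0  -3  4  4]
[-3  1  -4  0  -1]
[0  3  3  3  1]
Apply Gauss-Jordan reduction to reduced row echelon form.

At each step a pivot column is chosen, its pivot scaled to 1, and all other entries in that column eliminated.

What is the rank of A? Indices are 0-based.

step 1: normalize row 0 (÷3) = (1, 1/3, -2/3, -1/3, -1)
  row 1: subtract 4×row0 = (0, -4/3, -1/3, 16/3, 8)
  row 2: subtract -3×row0 = (0, 2, -6, -1, -4)
step 2: normalize row 1 (÷-4/3) = (0, 1, 1/4, -4, -6)
  row 0: subtract 1/3×row1 = (1, 0, -3/4, 1, 1)
  row 2: subtract 2×row1 = (0, 0, -13/2, 7, 8)
  row 3: subtract 3×row1 = (0, 0, 9/4, 15, 19)
step 3: normalize row 2 (÷-13/2) = (0, 0, 1, -14/13, -16/13)
  row 0: subtract -3/4×row2 = (1, 0, 0, 5/26, 1/13)
  row 1: subtract 1/4×row2 = (0, 1, 0, -97/26, -74/13)
  row 3: subtract 9/4×row2 = (0, 0, 0, 453/26, 283/13)
step 4: normalize row 3 (÷453/26) = (0, 0, 0, 1, 566/453)
  row 0: subtract 5/26×row3 = (1, 0, 0, 0, -74/453)
  row 1: subtract -97/26×row3 = (0, 1, 0, 0, -467/453)
  row 2: subtract -14/13×row3 = (0, 0, 1, 0, 52/453)

rank = 4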